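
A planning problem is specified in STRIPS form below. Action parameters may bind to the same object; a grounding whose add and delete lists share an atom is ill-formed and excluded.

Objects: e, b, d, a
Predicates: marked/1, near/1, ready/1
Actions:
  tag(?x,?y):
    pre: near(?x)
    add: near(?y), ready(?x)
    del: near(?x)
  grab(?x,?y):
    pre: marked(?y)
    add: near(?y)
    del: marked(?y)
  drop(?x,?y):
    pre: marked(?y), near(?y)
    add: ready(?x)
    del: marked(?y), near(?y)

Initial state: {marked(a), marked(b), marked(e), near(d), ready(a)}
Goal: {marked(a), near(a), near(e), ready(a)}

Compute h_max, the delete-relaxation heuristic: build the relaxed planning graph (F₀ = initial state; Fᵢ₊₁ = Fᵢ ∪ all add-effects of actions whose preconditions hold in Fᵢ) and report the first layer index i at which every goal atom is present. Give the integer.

F0 = init (5 atoms)
F1 = F0 ∪ {near(a), near(b), near(e), ready(d)}  (9 atoms)
goal ⊆ F1  ⇒  h_max = 1

1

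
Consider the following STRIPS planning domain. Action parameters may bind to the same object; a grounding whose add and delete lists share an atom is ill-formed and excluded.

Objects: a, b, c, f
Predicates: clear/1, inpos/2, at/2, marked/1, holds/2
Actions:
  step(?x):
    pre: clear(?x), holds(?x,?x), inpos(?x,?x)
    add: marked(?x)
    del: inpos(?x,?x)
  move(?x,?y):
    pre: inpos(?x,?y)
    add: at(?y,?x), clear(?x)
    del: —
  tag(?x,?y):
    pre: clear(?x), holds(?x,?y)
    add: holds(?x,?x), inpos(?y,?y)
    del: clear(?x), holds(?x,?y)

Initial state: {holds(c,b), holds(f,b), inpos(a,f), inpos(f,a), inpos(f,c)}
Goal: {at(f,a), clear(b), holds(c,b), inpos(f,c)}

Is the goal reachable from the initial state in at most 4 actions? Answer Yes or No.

Yes

1. move(a,f)  →  {at(f,a), clear(a), holds(c,b), holds(f,b), inpos(a,f), inpos(f,a), inpos(f,c)}
2. move(f,a)  →  {at(a,f), at(f,a), clear(a), clear(f), holds(c,b), holds(f,b), inpos(a,f), inpos(f,a), inpos(f,c)}
3. tag(f,b)  →  {at(a,f), at(f,a), clear(a), holds(c,b), holds(f,f), inpos(a,f), inpos(b,b), inpos(f,a), inpos(f,c)}
4. move(b,b)  →  {at(a,f), at(b,b), at(f,a), clear(a), clear(b), holds(c,b), holds(f,f), inpos(a,f), inpos(b,b), inpos(f,a), inpos(f,c)}
optimal plan length = 4; 4 ≤ 4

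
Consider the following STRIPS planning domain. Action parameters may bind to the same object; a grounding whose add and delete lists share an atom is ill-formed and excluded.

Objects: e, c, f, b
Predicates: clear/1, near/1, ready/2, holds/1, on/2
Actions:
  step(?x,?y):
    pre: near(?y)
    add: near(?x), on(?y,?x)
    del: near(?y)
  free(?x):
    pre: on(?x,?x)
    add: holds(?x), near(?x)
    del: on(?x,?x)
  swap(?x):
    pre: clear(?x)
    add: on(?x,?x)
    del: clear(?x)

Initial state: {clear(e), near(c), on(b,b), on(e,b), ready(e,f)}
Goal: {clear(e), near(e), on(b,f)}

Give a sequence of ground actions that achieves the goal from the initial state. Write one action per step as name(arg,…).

1. step(e,c)  →  {clear(e), near(e), on(b,b), on(c,e), on(e,b), ready(e,f)}
2. free(b)  →  {clear(e), holds(b), near(b), near(e), on(c,e), on(e,b), ready(e,f)}
3. step(f,b)  →  {clear(e), holds(b), near(e), near(f), on(b,f), on(c,e), on(e,b), ready(e,f)}

step(e,c); free(b); step(f,b)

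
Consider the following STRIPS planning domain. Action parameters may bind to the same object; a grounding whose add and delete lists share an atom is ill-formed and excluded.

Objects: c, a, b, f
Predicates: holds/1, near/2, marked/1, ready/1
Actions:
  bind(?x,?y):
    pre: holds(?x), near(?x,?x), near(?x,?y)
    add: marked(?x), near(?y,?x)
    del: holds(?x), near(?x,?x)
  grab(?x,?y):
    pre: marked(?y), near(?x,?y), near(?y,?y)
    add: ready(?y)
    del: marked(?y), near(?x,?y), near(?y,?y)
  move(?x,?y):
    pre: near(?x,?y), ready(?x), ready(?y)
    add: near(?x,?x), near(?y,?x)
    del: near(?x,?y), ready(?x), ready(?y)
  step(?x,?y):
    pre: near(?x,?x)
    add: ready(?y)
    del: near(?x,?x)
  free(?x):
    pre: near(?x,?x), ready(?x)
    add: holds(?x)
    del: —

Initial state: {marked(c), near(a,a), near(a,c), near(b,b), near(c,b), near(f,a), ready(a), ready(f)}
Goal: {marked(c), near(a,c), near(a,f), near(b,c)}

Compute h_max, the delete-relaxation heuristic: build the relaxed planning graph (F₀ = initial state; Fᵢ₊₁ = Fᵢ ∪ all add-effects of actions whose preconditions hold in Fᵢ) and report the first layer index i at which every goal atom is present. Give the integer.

2

F0 = init (8 atoms)
F1 = F0 ∪ {holds(a), near(a,f), near(f,f), ready(b), ready(c)}  (13 atoms)
F2 = F1 ∪ {holds(b), holds(f), marked(a), near(b,c), near(c,a), near(c,c)}  (19 atoms)
goal ⊆ F2  ⇒  h_max = 2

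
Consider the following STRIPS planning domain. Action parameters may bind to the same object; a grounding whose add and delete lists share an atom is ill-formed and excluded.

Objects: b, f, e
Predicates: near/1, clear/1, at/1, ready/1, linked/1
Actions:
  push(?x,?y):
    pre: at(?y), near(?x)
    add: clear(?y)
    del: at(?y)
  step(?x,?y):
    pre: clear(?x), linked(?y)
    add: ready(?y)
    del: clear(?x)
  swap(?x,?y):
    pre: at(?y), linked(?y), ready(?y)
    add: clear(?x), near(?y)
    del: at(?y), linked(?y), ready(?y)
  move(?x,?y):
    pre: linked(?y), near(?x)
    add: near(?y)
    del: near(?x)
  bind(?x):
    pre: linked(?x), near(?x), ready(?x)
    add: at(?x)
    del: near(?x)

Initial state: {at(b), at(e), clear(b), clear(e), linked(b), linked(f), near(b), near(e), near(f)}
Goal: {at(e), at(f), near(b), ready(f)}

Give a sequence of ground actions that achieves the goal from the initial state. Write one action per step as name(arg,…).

1. step(b,f)  →  {at(b), at(e), clear(e), linked(b), linked(f), near(b), near(e), near(f), ready(f)}
2. bind(f)  →  {at(b), at(e), at(f), clear(e), linked(b), linked(f), near(b), near(e), ready(f)}

step(b,f); bind(f)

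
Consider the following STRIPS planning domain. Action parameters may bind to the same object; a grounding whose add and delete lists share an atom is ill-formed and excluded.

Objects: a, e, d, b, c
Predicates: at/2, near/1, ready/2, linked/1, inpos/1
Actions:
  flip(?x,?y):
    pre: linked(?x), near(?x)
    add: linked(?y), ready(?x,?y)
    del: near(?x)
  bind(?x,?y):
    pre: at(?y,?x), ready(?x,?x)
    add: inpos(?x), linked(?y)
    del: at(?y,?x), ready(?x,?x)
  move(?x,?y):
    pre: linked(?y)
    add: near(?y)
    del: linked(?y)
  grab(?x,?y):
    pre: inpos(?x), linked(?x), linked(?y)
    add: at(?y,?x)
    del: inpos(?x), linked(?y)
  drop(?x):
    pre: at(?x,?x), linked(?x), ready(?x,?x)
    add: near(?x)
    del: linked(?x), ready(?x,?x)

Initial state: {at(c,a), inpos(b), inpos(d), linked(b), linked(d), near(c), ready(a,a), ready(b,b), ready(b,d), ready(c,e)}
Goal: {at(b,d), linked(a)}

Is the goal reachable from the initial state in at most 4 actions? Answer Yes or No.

Yes

1. bind(a,c)  →  {inpos(a), inpos(b), inpos(d), linked(b), linked(c), linked(d), near(c), ready(b,b), ready(b,d), ready(c,e)}
2. flip(c,a)  →  {inpos(a), inpos(b), inpos(d), linked(a), linked(b), linked(c), linked(d), ready(b,b), ready(b,d), ready(c,a), ready(c,e)}
3. grab(d,b)  →  {at(b,d), inpos(a), inpos(b), linked(a), linked(c), linked(d), ready(b,b), ready(b,d), ready(c,a), ready(c,e)}
optimal plan length = 3; 3 ≤ 4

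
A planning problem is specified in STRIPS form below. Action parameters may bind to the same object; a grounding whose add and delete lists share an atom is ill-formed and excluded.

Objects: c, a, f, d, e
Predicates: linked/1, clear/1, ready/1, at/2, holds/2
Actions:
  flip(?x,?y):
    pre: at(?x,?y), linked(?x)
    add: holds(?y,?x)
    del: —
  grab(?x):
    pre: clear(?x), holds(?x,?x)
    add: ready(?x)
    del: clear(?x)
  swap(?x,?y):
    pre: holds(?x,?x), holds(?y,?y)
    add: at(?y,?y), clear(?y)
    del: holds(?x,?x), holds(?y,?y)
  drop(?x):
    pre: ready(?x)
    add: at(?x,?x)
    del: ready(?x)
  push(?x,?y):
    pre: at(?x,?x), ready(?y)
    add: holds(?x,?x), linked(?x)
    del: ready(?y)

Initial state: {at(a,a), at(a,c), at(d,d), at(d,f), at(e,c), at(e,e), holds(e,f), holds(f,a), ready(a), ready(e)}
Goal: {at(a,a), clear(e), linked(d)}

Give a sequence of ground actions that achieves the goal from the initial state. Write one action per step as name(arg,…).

1. push(d,a)  →  {at(a,a), at(a,c), at(d,d), at(d,f), at(e,c), at(e,e), holds(d,d), holds(e,f), holds(f,a), linked(d), ready(e)}
2. push(e,e)  →  {at(a,a), at(a,c), at(d,d), at(d,f), at(e,c), at(e,e), holds(d,d), holds(e,e), holds(e,f), holds(f,a), linked(d), linked(e)}
3. swap(d,e)  →  {at(a,a), at(a,c), at(d,d), at(d,f), at(e,c), at(e,e), clear(e), holds(e,f), holds(f,a), linked(d), linked(e)}

push(d,a); push(e,e); swap(d,e)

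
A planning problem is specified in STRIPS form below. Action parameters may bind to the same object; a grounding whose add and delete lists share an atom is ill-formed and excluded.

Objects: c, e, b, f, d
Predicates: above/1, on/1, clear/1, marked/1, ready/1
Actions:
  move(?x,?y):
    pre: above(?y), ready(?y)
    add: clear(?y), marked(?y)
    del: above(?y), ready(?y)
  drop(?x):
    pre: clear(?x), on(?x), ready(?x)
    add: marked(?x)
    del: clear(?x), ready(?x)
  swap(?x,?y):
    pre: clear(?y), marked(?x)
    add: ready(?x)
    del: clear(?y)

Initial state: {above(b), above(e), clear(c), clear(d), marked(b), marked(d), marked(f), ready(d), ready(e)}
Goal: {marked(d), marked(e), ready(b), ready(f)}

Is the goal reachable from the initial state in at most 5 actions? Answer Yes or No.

Yes

1. move(c,e)  →  {above(b), clear(c), clear(d), clear(e), marked(b), marked(d), marked(e), marked(f), ready(d)}
2. swap(b,c)  →  {above(b), clear(d), clear(e), marked(b), marked(d), marked(e), marked(f), ready(b), ready(d)}
3. swap(f,e)  →  {above(b), clear(d), marked(b), marked(d), marked(e), marked(f), ready(b), ready(d), ready(f)}
optimal plan length = 3; 3 ≤ 5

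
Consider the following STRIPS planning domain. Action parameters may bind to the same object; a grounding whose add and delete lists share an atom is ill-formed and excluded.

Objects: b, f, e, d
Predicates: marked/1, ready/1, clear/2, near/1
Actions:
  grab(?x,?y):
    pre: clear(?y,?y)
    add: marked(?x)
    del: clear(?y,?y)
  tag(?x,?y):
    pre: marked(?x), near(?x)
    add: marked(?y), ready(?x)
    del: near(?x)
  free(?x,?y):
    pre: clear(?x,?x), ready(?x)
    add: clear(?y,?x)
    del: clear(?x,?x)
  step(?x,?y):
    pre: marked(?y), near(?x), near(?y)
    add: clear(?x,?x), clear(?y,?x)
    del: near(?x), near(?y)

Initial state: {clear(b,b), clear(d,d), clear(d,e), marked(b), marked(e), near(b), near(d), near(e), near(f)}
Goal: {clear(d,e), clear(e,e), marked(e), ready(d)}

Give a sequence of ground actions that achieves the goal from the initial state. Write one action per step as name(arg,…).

grab(d,b); tag(d,b); step(e,b)

1. grab(d,b)  →  {clear(d,d), clear(d,e), marked(b), marked(d), marked(e), near(b), near(d), near(e), near(f)}
2. tag(d,b)  →  {clear(d,d), clear(d,e), marked(b), marked(d), marked(e), near(b), near(e), near(f), ready(d)}
3. step(e,b)  →  {clear(b,e), clear(d,d), clear(d,e), clear(e,e), marked(b), marked(d), marked(e), near(f), ready(d)}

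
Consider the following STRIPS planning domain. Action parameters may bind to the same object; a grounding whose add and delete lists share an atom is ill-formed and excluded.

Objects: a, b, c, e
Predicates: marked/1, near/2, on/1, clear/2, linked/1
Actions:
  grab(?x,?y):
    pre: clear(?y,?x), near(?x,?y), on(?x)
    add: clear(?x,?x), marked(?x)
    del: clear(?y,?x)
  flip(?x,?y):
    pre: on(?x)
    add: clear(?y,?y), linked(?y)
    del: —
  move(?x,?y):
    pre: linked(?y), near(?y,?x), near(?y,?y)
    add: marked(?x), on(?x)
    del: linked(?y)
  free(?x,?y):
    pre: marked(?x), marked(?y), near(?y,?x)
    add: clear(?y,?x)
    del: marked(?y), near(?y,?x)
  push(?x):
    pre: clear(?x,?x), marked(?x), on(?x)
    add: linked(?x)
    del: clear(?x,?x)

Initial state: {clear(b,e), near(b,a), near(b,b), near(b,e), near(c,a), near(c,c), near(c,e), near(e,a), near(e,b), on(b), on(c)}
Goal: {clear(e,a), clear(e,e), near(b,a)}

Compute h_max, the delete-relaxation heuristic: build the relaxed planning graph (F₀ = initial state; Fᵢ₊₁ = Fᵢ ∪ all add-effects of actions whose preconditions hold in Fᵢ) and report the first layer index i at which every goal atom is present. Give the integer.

F0 = init (11 atoms)
F1 = F0 ∪ {clear(a,a), clear(b,b), clear(c,c), clear(e,e), linked(a), linked(b), linked(c), linked(e)}  (19 atoms)
F2 = F1 ∪ {marked(a), marked(b), marked(c), marked(e), on(a), on(e)}  (25 atoms)
F3 = F2 ∪ {clear(b,a), clear(c,a), clear(c,e), clear(e,a), clear(e,b)}  (30 atoms)
goal ⊆ F3  ⇒  h_max = 3

3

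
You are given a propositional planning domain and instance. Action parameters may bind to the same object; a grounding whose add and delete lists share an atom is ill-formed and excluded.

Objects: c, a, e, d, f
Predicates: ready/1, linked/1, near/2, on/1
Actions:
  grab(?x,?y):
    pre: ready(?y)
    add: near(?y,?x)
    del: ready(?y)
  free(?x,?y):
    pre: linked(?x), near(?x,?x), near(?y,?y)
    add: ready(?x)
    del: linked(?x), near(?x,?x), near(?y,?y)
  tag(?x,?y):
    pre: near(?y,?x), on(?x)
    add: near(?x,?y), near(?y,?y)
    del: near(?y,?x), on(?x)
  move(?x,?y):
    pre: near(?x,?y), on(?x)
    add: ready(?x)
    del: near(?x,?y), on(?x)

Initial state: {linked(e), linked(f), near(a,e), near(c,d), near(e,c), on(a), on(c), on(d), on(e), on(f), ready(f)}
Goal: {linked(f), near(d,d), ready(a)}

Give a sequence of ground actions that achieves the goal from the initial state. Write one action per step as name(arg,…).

1. tag(d,c)  →  {linked(e), linked(f), near(a,e), near(c,c), near(d,c), near(e,c), on(a), on(c), on(e), on(f), ready(f)}
2. tag(c,d)  →  {linked(e), linked(f), near(a,e), near(c,c), near(c,d), near(d,d), near(e,c), on(a), on(e), on(f), ready(f)}
3. move(a,e)  →  {linked(e), linked(f), near(c,c), near(c,d), near(d,d), near(e,c), on(e), on(f), ready(a), ready(f)}

tag(d,c); tag(c,d); move(a,e)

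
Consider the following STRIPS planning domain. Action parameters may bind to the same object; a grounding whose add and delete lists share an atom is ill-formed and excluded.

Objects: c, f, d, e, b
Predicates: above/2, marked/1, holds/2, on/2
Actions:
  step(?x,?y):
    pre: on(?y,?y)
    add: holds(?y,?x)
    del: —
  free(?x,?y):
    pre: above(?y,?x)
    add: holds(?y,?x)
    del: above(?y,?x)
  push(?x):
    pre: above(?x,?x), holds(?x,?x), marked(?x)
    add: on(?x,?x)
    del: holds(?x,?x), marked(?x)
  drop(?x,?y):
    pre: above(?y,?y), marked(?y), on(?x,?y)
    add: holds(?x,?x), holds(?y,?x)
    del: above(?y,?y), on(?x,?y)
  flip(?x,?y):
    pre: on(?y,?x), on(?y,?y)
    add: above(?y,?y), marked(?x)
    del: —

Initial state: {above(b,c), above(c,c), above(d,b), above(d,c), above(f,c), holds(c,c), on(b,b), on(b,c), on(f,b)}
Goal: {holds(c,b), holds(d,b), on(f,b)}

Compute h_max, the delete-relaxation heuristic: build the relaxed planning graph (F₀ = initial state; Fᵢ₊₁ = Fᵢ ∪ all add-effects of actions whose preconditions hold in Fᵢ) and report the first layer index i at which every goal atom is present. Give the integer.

F0 = init (9 atoms)
F1 = F0 ∪ {above(b,b), holds(b,b), holds(b,c), holds(b,d), holds(b,e), holds(b,f), holds(d,b), holds(d,c), holds(f,c), marked(b), marked(c)}  (20 atoms)
F2 = F1 ∪ {holds(c,b), holds(f,f), on(c,c)}  (23 atoms)
goal ⊆ F2  ⇒  h_max = 2

2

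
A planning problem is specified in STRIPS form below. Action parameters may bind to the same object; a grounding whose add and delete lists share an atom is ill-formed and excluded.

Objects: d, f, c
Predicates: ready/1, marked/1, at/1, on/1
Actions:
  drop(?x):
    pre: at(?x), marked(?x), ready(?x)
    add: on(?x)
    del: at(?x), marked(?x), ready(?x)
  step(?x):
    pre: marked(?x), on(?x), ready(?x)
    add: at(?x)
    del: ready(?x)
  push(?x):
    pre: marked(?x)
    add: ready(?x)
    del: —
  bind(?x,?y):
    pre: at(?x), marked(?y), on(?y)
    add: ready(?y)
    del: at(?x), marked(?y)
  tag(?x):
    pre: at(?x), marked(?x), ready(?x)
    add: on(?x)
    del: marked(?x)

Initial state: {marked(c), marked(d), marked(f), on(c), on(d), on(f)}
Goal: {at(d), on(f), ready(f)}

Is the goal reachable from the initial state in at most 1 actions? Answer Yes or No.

1. push(d)  →  {marked(c), marked(d), marked(f), on(c), on(d), on(f), ready(d)}
2. step(d)  →  {at(d), marked(c), marked(d), marked(f), on(c), on(d), on(f)}
3. push(f)  →  {at(d), marked(c), marked(d), marked(f), on(c), on(d), on(f), ready(f)}
optimal plan length = 3; 3 > 1

No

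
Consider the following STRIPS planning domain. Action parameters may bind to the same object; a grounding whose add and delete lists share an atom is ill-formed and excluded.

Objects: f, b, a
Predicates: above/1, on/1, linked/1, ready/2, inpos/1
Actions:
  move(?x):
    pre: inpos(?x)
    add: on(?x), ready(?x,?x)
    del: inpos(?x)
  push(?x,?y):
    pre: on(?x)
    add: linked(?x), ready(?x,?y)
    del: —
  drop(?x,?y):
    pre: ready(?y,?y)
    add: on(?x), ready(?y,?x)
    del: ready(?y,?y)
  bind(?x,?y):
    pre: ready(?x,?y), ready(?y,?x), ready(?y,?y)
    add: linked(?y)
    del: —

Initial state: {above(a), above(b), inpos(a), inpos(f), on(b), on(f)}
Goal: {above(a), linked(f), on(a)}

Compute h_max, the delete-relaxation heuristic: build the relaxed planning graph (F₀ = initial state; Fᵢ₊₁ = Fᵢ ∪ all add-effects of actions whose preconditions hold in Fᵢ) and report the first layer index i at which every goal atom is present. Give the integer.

1

F0 = init (6 atoms)
F1 = F0 ∪ {linked(b), linked(f), on(a), ready(a,a), ready(b,a), ready(b,b), ready(b,f), ready(f,a), ready(f,b), ready(f,f)}  (16 atoms)
goal ⊆ F1  ⇒  h_max = 1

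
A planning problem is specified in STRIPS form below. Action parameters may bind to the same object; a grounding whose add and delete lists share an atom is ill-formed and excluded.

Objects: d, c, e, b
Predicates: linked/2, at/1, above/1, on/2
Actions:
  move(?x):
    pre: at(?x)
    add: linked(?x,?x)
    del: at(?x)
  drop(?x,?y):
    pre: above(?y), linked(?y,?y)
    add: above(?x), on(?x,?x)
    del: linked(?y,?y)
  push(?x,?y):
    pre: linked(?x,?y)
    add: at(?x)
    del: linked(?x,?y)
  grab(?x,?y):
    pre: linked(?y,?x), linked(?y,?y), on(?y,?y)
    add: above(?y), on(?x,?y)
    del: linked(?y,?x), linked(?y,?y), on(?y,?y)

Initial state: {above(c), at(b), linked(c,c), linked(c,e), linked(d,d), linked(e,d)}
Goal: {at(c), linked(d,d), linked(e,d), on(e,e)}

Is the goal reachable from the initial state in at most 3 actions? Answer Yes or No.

1. drop(e,c)  →  {above(c), above(e), at(b), linked(c,e), linked(d,d), linked(e,d), on(e,e)}
2. push(c,e)  →  {above(c), above(e), at(b), at(c), linked(d,d), linked(e,d), on(e,e)}
optimal plan length = 2; 2 ≤ 3

Yes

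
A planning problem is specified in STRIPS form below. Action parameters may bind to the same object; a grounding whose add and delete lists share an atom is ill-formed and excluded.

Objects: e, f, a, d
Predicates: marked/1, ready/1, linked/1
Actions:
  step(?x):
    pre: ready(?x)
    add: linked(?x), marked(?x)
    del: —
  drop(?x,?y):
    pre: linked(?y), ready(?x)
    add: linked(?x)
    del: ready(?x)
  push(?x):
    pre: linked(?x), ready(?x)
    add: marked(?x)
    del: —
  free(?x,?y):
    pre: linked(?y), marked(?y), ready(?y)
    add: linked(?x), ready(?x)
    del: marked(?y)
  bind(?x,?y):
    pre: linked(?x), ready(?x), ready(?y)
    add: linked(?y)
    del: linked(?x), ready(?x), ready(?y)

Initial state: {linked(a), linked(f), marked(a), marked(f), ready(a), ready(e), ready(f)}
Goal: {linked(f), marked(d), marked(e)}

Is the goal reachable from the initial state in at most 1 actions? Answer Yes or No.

No

1. step(e)  →  {linked(a), linked(e), linked(f), marked(a), marked(e), marked(f), ready(a), ready(e), ready(f)}
2. free(d,f)  →  {linked(a), linked(d), linked(e), linked(f), marked(a), marked(e), ready(a), ready(d), ready(e), ready(f)}
3. step(d)  →  {linked(a), linked(d), linked(e), linked(f), marked(a), marked(d), marked(e), ready(a), ready(d), ready(e), ready(f)}
optimal plan length = 3; 3 > 1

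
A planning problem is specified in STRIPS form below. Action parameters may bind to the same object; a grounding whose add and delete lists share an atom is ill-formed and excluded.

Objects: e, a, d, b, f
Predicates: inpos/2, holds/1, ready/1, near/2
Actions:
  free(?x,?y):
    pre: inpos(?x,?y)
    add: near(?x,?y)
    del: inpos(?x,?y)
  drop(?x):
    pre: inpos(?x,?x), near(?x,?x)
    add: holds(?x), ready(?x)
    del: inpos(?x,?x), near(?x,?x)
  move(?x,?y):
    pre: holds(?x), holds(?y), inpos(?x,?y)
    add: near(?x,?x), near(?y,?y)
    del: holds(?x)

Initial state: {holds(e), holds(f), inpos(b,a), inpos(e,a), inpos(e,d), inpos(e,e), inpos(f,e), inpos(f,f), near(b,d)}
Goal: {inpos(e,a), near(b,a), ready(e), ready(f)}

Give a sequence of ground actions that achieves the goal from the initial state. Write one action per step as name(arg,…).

free(b,a); move(f,e); drop(e); drop(f)

1. free(b,a)  →  {holds(e), holds(f), inpos(e,a), inpos(e,d), inpos(e,e), inpos(f,e), inpos(f,f), near(b,a), near(b,d)}
2. move(f,e)  →  {holds(e), inpos(e,a), inpos(e,d), inpos(e,e), inpos(f,e), inpos(f,f), near(b,a), near(b,d), near(e,e), near(f,f)}
3. drop(e)  →  {holds(e), inpos(e,a), inpos(e,d), inpos(f,e), inpos(f,f), near(b,a), near(b,d), near(f,f), ready(e)}
4. drop(f)  →  {holds(e), holds(f), inpos(e,a), inpos(e,d), inpos(f,e), near(b,a), near(b,d), ready(e), ready(f)}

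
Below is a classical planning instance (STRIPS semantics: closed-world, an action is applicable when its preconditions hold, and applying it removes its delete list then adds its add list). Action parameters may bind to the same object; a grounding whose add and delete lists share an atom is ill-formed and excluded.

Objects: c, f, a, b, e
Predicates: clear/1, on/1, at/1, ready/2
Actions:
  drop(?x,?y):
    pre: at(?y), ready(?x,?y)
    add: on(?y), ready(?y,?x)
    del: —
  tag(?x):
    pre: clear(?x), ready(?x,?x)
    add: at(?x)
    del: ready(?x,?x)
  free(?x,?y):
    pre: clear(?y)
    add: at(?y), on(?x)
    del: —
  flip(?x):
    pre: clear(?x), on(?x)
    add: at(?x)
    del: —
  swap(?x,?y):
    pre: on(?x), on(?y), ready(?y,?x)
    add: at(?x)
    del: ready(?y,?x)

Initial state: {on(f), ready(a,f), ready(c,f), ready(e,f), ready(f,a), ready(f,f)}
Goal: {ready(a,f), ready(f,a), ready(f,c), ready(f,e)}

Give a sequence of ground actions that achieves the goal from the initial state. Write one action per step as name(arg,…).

swap(f,f); drop(c,f); drop(e,f)

1. swap(f,f)  →  {at(f), on(f), ready(a,f), ready(c,f), ready(e,f), ready(f,a)}
2. drop(c,f)  →  {at(f), on(f), ready(a,f), ready(c,f), ready(e,f), ready(f,a), ready(f,c)}
3. drop(e,f)  →  {at(f), on(f), ready(a,f), ready(c,f), ready(e,f), ready(f,a), ready(f,c), ready(f,e)}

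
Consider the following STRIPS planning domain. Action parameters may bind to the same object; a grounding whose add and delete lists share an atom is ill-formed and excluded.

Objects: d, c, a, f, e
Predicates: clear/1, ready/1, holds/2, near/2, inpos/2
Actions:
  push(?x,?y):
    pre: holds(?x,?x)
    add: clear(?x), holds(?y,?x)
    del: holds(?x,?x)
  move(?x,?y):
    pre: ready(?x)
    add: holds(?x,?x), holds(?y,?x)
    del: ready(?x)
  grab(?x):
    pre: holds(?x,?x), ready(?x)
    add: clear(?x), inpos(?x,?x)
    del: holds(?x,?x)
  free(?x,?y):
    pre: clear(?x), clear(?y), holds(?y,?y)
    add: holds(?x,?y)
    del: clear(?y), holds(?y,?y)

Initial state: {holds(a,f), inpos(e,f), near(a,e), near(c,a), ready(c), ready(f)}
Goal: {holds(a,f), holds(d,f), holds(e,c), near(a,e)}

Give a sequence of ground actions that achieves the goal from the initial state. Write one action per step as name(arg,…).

move(c,e); move(f,d)

1. move(c,e)  →  {holds(a,f), holds(c,c), holds(e,c), inpos(e,f), near(a,e), near(c,a), ready(f)}
2. move(f,d)  →  {holds(a,f), holds(c,c), holds(d,f), holds(e,c), holds(f,f), inpos(e,f), near(a,e), near(c,a)}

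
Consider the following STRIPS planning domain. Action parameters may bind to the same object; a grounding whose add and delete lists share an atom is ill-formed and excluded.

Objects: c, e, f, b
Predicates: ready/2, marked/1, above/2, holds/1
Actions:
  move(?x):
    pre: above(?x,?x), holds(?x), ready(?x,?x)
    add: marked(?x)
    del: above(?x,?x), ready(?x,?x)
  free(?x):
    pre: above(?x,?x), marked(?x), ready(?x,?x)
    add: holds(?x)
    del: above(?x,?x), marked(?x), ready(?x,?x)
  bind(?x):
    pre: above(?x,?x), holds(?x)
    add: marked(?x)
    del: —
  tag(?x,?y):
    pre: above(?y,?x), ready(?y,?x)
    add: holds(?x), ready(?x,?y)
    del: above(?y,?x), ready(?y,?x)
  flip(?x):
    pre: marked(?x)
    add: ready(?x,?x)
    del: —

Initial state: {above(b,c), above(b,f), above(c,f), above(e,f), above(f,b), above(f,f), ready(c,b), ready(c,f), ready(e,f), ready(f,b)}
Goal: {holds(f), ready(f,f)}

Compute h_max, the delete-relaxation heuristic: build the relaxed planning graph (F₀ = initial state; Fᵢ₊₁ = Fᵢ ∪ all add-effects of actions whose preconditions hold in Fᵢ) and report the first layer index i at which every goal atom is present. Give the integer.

F0 = init (10 atoms)
F1 = F0 ∪ {holds(b), holds(f), ready(b,f), ready(f,c), ready(f,e)}  (15 atoms)
F2 = F1 ∪ {marked(f)}  (16 atoms)
F3 = F2 ∪ {ready(f,f)}  (17 atoms)
goal ⊆ F3  ⇒  h_max = 3

3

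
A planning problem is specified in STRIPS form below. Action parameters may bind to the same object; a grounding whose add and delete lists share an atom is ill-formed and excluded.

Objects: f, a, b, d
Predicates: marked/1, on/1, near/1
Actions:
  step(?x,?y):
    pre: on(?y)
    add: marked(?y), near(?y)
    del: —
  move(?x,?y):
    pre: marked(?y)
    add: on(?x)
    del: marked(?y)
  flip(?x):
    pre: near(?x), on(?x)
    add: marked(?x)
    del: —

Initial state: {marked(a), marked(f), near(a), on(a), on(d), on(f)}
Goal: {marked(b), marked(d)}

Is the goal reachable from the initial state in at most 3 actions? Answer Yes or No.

1. step(f,d)  →  {marked(a), marked(d), marked(f), near(a), near(d), on(a), on(d), on(f)}
2. move(b,f)  →  {marked(a), marked(d), near(a), near(d), on(a), on(b), on(d), on(f)}
3. step(f,b)  →  {marked(a), marked(b), marked(d), near(a), near(b), near(d), on(a), on(b), on(d), on(f)}
optimal plan length = 3; 3 ≤ 3

Yes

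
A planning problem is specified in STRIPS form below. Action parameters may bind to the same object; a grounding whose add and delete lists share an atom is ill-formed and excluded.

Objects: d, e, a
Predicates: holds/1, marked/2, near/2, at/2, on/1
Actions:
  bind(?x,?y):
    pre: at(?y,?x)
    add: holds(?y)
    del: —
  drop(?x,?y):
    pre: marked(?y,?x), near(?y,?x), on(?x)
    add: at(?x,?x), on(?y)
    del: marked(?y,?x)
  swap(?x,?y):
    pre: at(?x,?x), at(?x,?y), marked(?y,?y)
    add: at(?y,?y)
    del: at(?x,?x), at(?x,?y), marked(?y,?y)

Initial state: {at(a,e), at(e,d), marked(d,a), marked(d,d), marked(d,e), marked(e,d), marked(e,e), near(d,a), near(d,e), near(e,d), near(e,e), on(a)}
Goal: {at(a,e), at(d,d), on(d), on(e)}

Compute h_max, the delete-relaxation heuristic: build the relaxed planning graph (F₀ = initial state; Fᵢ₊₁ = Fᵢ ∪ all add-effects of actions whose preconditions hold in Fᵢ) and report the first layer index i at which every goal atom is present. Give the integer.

F0 = init (12 atoms)
F1 = F0 ∪ {at(a,a), holds(a), holds(e), on(d)}  (16 atoms)
F2 = F1 ∪ {at(d,d), at(e,e), on(e)}  (19 atoms)
goal ⊆ F2  ⇒  h_max = 2

2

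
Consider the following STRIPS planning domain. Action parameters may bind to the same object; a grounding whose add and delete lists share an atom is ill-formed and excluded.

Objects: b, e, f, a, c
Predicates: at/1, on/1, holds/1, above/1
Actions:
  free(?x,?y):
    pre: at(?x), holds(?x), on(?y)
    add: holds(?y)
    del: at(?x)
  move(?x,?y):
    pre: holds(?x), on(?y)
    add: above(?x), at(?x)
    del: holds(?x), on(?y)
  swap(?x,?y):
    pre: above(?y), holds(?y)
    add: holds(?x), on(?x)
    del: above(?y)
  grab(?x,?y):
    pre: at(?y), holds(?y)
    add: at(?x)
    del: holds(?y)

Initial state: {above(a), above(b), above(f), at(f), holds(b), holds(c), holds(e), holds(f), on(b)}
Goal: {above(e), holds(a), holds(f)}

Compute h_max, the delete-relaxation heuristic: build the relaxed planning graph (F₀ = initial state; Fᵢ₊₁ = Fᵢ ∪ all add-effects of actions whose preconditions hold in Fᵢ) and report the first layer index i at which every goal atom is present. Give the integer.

1

F0 = init (9 atoms)
F1 = F0 ∪ {above(c), above(e), at(a), at(b), at(c), at(e), holds(a), on(a), on(c), on(e), on(f)}  (20 atoms)
goal ⊆ F1  ⇒  h_max = 1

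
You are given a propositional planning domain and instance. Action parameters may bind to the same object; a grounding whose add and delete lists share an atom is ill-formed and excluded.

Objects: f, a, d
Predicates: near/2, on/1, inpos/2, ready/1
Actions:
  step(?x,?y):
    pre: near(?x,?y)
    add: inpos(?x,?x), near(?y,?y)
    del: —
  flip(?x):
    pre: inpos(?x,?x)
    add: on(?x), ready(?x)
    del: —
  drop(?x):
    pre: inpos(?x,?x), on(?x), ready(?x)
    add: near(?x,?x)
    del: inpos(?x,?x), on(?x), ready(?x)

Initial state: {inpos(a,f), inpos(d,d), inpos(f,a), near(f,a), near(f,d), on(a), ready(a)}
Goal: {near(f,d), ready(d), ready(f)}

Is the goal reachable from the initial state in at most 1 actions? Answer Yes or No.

1. step(f,a)  →  {inpos(a,f), inpos(d,d), inpos(f,a), inpos(f,f), near(a,a), near(f,a), near(f,d), on(a), ready(a)}
2. flip(f)  →  {inpos(a,f), inpos(d,d), inpos(f,a), inpos(f,f), near(a,a), near(f,a), near(f,d), on(a), on(f), ready(a), ready(f)}
3. flip(d)  →  {inpos(a,f), inpos(d,d), inpos(f,a), inpos(f,f), near(a,a), near(f,a), near(f,d), on(a), on(d), on(f), ready(a), ready(d), ready(f)}
optimal plan length = 3; 3 > 1

No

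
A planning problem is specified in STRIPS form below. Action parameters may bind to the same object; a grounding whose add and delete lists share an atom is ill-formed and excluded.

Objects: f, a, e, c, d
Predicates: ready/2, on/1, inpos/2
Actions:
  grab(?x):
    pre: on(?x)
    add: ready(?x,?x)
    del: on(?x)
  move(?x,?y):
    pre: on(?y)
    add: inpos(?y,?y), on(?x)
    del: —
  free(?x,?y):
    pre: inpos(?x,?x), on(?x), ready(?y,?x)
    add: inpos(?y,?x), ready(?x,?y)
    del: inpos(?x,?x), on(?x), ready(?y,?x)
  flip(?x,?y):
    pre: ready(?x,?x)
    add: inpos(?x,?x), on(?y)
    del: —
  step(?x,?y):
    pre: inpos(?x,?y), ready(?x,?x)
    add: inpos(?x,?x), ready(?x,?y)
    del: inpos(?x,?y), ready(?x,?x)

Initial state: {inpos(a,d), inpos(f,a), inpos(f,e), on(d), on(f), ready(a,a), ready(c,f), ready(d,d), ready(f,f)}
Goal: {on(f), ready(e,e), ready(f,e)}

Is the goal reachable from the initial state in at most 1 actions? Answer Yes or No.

1. move(e,f)  →  {inpos(a,d), inpos(f,a), inpos(f,e), inpos(f,f), on(d), on(e), on(f), ready(a,a), ready(c,f), ready(d,d), ready(f,f)}
2. grab(e)  →  {inpos(a,d), inpos(f,a), inpos(f,e), inpos(f,f), on(d), on(f), ready(a,a), ready(c,f), ready(d,d), ready(e,e), ready(f,f)}
3. step(f,e)  →  {inpos(a,d), inpos(f,a), inpos(f,f), on(d), on(f), ready(a,a), ready(c,f), ready(d,d), ready(e,e), ready(f,e)}
optimal plan length = 3; 3 > 1

No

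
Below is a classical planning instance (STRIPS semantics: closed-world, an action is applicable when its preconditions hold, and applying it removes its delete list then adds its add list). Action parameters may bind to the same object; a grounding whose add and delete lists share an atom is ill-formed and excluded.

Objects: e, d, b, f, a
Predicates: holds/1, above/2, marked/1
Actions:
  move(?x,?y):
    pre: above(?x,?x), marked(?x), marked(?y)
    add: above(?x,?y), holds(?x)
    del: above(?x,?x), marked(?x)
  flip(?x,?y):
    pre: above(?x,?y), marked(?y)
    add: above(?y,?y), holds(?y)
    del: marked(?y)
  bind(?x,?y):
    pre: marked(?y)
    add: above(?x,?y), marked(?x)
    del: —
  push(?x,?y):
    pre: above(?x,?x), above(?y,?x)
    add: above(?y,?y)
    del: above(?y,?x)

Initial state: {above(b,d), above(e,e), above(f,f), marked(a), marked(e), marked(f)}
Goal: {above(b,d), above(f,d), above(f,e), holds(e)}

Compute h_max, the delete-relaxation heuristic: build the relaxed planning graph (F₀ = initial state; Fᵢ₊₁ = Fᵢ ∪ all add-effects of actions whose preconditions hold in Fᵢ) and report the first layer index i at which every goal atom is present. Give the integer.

2

F0 = init (6 atoms)
F1 = F0 ∪ {above(a,a), above(a,e), above(a,f), above(b,a), above(b,e), above(b,f), above(d,a), above(d,e), above(d,f), above(e,a), above(e,f), above(f,a), above(f,e), holds(e), holds(f), marked(b), marked(d)}  (23 atoms)
F2 = F1 ∪ {above(a,b), above(a,d), above(b,b), above(d,b), above(d,d), above(e,b), above(e,d), above(f,b), above(f,d), holds(a), holds(d)}  (34 atoms)
goal ⊆ F2  ⇒  h_max = 2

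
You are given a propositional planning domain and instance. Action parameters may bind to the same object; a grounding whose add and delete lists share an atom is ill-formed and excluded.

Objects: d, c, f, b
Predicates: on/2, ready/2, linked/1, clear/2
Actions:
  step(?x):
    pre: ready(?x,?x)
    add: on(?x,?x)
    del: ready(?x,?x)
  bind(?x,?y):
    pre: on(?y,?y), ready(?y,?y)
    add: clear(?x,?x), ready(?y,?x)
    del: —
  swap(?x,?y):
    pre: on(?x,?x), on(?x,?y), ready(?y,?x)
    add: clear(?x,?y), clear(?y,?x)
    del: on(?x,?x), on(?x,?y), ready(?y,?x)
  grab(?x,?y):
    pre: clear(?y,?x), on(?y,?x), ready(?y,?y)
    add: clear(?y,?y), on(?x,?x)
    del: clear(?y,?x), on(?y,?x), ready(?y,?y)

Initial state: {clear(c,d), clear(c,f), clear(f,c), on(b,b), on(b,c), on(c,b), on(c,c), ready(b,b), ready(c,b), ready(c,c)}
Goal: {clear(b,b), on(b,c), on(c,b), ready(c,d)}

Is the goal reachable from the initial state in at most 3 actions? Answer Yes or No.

1. bind(d,c)  →  {clear(c,d), clear(c,f), clear(d,d), clear(f,c), on(b,b), on(b,c), on(c,b), on(c,c), ready(b,b), ready(c,b), ready(c,c), ready(c,d)}
2. bind(b,c)  →  {clear(b,b), clear(c,d), clear(c,f), clear(d,d), clear(f,c), on(b,b), on(b,c), on(c,b), on(c,c), ready(b,b), ready(c,b), ready(c,c), ready(c,d)}
optimal plan length = 2; 2 ≤ 3

Yes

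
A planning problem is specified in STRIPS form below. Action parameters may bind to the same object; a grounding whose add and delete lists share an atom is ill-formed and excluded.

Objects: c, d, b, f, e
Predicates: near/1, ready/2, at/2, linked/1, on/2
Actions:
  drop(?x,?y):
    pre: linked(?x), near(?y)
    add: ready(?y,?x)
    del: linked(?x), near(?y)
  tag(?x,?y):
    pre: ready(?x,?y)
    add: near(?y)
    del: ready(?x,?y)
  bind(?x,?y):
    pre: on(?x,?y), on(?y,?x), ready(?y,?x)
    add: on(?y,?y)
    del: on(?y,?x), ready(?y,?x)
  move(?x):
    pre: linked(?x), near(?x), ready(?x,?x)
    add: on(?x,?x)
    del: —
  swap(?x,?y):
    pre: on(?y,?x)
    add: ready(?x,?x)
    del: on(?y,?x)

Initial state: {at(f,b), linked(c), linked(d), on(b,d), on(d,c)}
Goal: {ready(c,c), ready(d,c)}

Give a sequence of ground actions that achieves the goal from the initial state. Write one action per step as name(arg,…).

1. swap(c,d)  →  {at(f,b), linked(c), linked(d), on(b,d), ready(c,c)}
2. swap(d,b)  →  {at(f,b), linked(c), linked(d), ready(c,c), ready(d,d)}
3. tag(d,d)  →  {at(f,b), linked(c), linked(d), near(d), ready(c,c)}
4. drop(c,d)  →  {at(f,b), linked(d), ready(c,c), ready(d,c)}

swap(c,d); swap(d,b); tag(d,d); drop(c,d)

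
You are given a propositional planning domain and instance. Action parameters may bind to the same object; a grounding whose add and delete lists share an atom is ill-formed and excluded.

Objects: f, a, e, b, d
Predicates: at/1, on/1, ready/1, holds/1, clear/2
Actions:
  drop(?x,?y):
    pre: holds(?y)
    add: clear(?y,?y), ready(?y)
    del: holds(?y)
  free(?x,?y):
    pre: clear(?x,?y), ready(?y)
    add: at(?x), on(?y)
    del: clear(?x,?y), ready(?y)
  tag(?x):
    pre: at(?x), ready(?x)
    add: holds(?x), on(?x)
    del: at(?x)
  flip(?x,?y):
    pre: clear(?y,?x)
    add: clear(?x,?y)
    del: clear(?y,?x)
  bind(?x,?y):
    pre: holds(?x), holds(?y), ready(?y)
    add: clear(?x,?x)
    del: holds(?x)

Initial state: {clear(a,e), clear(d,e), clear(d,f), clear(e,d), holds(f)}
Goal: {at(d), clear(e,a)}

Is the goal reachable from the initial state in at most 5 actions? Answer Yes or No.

1. drop(f,f)  →  {clear(a,e), clear(d,e), clear(d,f), clear(e,d), clear(f,f), ready(f)}
2. free(d,f)  →  {at(d), clear(a,e), clear(d,e), clear(e,d), clear(f,f), on(f)}
3. flip(e,a)  →  {at(d), clear(d,e), clear(e,a), clear(e,d), clear(f,f), on(f)}
optimal plan length = 3; 3 ≤ 5

Yes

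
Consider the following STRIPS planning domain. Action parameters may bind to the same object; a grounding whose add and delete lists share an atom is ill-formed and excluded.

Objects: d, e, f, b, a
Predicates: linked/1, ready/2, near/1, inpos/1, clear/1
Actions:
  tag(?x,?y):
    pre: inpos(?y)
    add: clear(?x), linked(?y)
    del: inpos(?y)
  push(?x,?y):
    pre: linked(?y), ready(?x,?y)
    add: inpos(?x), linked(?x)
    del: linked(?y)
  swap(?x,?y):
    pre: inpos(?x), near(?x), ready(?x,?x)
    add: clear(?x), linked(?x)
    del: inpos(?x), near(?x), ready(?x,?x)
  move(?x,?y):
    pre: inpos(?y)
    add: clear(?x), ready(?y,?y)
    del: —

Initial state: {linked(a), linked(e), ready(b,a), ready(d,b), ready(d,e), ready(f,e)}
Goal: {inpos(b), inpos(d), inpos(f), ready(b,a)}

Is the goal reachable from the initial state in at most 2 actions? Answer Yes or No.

1. push(f,e)  →  {inpos(f), linked(a), linked(f), ready(b,a), ready(d,b), ready(d,e), ready(f,e)}
2. push(b,a)  →  {inpos(b), inpos(f), linked(b), linked(f), ready(b,a), ready(d,b), ready(d,e), ready(f,e)}
3. push(d,b)  →  {inpos(b), inpos(d), inpos(f), linked(d), linked(f), ready(b,a), ready(d,b), ready(d,e), ready(f,e)}
optimal plan length = 3; 3 > 2

No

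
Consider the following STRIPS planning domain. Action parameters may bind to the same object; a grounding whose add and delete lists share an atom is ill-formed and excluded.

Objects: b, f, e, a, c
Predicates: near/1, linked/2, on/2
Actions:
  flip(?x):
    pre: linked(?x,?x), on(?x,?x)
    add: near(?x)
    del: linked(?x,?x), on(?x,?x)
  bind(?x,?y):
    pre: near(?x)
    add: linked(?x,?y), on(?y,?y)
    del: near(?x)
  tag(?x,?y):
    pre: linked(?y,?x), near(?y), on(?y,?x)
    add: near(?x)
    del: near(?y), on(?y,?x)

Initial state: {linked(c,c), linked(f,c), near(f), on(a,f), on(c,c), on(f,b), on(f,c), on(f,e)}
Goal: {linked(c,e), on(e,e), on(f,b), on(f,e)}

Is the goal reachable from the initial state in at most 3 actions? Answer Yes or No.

Yes

1. flip(c)  →  {linked(f,c), near(c), near(f), on(a,f), on(f,b), on(f,c), on(f,e)}
2. bind(c,e)  →  {linked(c,e), linked(f,c), near(f), on(a,f), on(e,e), on(f,b), on(f,c), on(f,e)}
optimal plan length = 2; 2 ≤ 3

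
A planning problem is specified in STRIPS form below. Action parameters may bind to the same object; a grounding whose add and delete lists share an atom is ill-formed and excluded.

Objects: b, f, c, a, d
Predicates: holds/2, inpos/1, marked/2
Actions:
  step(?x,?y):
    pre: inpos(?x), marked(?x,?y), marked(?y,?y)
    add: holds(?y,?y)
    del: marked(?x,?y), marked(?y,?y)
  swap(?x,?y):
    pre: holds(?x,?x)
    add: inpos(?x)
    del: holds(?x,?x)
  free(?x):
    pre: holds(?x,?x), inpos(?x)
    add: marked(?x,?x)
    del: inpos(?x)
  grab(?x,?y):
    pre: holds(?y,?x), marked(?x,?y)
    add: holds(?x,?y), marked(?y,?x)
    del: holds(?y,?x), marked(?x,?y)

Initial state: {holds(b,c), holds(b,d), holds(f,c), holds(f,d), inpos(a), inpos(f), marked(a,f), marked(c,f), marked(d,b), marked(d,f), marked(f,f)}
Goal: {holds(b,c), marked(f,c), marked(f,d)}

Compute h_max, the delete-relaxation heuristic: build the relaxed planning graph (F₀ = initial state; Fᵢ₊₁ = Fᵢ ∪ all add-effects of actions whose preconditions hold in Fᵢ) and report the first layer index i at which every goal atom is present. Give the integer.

1

F0 = init (11 atoms)
F1 = F0 ∪ {holds(c,f), holds(d,b), holds(d,f), holds(f,f), marked(b,d), marked(f,c), marked(f,d)}  (18 atoms)
goal ⊆ F1  ⇒  h_max = 1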